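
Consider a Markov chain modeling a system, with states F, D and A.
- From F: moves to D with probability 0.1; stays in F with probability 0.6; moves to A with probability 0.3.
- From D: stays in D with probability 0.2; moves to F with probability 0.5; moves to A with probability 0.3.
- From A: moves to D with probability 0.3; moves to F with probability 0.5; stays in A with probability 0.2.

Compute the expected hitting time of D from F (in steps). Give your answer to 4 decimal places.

6.4706

Let t(s) be the expected number of steps to first reach D from state s, with t(D) = 0. Conditioning on the first step:
t(F) = 1 + 0.6·t(F) + 0.3·t(A)
t(A) = 1 + 0.5·t(F) + 0.2·t(A)
Solving: t(F) = 6.4706, t(A) = 5.2941.
Expected steps from F to D: 6.4706.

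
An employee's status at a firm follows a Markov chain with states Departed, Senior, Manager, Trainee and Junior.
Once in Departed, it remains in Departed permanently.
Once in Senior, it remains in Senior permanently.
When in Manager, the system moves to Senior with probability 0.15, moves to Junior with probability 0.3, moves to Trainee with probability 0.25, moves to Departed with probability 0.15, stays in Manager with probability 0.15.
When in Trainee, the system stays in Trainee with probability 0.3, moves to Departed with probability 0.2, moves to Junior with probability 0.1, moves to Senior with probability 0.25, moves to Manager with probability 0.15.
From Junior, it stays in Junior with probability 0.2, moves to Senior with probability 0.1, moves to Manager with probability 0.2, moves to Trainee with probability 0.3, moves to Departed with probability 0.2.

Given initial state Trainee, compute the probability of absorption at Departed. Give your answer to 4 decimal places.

Let h(s) be the probability of absorption at Departed starting from transient state s. Then h(Departed) = 1 and h(Senior) = 0. By first-step analysis:
h(Manager) = 0.15·1 + 0.15·0 + 0.15·h(Manager) + 0.25·h(Trainee) + 0.3·h(Junior)
h(Trainee) = 0.2·1 + 0.25·0 + 0.15·h(Manager) + 0.3·h(Trainee) + 0.1·h(Junior)
h(Junior) = 0.2·1 + 0.1·0 + 0.2·h(Manager) + 0.3·h(Trainee) + 0.2·h(Junior)
Solving: h(Manager) = 0.5125, h(Trainee) = 0.4750, h(Junior) = 0.5563.
Starting from Trainee, the probability is 0.4750.

0.4750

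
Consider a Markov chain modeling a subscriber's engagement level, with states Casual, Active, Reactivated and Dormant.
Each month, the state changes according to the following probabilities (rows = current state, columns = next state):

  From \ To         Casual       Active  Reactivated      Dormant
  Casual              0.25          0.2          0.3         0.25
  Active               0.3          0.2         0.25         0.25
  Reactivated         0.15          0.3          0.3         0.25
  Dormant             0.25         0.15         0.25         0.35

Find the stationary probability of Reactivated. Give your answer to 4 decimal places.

Let the stationary distribution be π with π = πP and π_1 + π_2 + π_3 + π_4 = 1.
π_1 = 0.25·π_1 + 0.3·π_2 + 0.15·π_3 + 0.25·π_4
π_2 = 0.2·π_1 + 0.2·π_2 + 0.3·π_3 + 0.15·π_4
π_3 = 0.3·π_1 + 0.25·π_2 + 0.3·π_3 + 0.25·π_4
Solving with the normalization constraint gives π = (0.2331, 0.2137, 0.2754, 0.2778).
So the stationary probability of Reactivated is 0.2754.

0.2754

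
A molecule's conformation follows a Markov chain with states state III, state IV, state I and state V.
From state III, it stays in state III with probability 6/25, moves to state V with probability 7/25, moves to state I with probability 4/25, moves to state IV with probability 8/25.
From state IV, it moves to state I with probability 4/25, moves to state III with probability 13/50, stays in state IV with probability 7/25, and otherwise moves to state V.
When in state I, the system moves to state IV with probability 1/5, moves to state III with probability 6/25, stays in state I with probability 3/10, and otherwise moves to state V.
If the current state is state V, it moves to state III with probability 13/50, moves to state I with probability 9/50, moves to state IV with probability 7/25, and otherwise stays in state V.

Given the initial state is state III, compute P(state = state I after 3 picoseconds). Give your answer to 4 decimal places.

0.1920

Propagate the distribution vector 3 picoseconds from state III.
After 0 picoseconds: (1.0000, 0.0000, 0.0000, 0.0000)
After 1 picosecond: (0.2400, 0.3200, 0.1600, 0.2800)
After 2 picoseconds: (0.2520, 0.2768, 0.1880, 0.2832)
After 3 picoseconds: (0.2512, 0.2750, 0.1920, 0.2818)
P(in state I after 3 picoseconds) = 0.1920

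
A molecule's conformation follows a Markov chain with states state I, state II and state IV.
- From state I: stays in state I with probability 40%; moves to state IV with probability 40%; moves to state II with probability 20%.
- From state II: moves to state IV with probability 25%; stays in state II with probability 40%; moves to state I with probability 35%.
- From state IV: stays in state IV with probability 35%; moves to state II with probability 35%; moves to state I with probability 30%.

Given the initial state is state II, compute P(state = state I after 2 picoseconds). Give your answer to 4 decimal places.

Sum over the intermediate state after 1 picosecond:
P = P(state II→state I)·P(state I→state I) + P(state II→state II)·P(state II→state I) + P(state II→state IV)·P(state IV→state I)
  = 0.35×0.4 + 0.4×0.35 + 0.25×0.3
  = 0.1400 + 0.1400 + 0.0750 = 0.3550

0.3550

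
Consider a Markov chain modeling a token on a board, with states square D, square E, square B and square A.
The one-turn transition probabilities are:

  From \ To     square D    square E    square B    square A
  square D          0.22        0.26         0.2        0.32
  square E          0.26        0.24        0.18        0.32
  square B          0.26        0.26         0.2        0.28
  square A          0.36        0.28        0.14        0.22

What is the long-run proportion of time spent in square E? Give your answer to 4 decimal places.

0.2605

Let the stationary distribution be π with π = πP and π_1 + π_2 + π_3 + π_4 = 1.
π_1 = 0.22·π_1 + 0.26·π_2 + 0.26·π_3 + 0.36·π_4
π_2 = 0.26·π_1 + 0.24·π_2 + 0.26·π_3 + 0.28·π_4
π_3 = 0.2·π_1 + 0.18·π_2 + 0.2·π_3 + 0.14·π_4
Solving with the normalization constraint gives π = (0.2774, 0.2605, 0.1777, 0.2844).
So the stationary probability of square E is 0.2605.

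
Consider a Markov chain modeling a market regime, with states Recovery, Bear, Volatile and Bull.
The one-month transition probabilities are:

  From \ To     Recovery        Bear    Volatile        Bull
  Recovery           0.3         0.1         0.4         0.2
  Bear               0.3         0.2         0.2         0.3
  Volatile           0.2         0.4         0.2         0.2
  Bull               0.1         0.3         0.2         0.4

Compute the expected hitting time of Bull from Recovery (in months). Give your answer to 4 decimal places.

Let t(s) be the expected number of months to first reach Bull from state s, with t(Bull) = 0. Conditioning on the first month:
t(Recovery) = 1 + 0.3·t(Recovery) + 0.1·t(Bear) + 0.4·t(Volatile)
t(Bear) = 1 + 0.3·t(Recovery) + 0.2·t(Bear) + 0.2·t(Volatile)
t(Volatile) = 1 + 0.2·t(Recovery) + 0.4·t(Bear) + 0.2·t(Volatile)
Solving: t(Recovery) = 4.5238, t(Bear) = 4.0476, t(Volatile) = 4.4048.
Expected months from Recovery to Bull: 4.5238.

4.5238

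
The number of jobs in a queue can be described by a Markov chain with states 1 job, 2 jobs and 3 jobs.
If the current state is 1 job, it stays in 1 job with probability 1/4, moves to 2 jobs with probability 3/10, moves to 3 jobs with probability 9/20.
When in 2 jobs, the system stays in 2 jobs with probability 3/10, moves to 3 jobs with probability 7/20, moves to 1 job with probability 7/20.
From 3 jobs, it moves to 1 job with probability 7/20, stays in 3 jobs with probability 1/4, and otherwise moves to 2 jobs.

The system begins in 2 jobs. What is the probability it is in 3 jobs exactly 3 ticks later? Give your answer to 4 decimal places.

0.3465

Propagate the distribution vector 3 ticks from 2 jobs.
After 0 ticks: (0.0000, 1.0000, 0.0000)
After 1 tick: (0.3500, 0.3000, 0.3500)
After 2 ticks: (0.3150, 0.3350, 0.3500)
After 3 ticks: (0.3185, 0.3350, 0.3465)
P(in 3 jobs after 3 ticks) = 0.3465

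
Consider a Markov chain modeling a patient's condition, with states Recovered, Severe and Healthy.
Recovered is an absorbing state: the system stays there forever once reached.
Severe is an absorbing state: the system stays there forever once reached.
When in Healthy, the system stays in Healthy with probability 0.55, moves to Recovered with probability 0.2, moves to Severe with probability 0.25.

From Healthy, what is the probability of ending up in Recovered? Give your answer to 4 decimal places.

0.4444

Let h(s) be the probability of absorption at Recovered starting from transient state s. Then h(Recovered) = 1 and h(Severe) = 0. By first-step analysis:
h(Healthy) = 0.2·1 + 0.25·0 + 0.55·h(Healthy)
Solving: h(Healthy) = 0.4444.
Starting from Healthy, the probability is 0.4444.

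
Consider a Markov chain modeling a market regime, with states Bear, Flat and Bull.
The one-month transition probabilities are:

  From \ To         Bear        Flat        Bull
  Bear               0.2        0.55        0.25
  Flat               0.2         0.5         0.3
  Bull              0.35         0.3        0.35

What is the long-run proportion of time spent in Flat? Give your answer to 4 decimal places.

0.4517

Let the stationary distribution be π with π = πP and π_1 + π_2 + π_3 = 1.
π_1 = 0.2·π_1 + 0.2·π_2 + 0.35·π_3
π_2 = 0.55·π_1 + 0.5·π_2 + 0.3·π_3
Solving with the normalization constraint gives π = (0.2454, 0.4517, 0.3029).
So the stationary probability of Flat is 0.4517.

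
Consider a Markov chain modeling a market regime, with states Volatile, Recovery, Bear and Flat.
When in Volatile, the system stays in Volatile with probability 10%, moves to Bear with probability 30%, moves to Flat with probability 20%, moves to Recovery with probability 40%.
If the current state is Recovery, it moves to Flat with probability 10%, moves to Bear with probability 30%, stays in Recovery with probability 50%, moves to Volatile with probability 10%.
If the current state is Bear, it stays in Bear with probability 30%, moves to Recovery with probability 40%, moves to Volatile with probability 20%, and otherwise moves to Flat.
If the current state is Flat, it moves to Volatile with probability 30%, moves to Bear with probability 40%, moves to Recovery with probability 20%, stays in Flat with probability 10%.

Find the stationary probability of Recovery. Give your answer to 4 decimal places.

0.4188

Let the stationary distribution be π with π = πP and π_1 + π_2 + π_3 + π_4 = 1.
π_1 = 0.1·π_1 + 0.1·π_2 + 0.2·π_3 + 0.3·π_4
π_2 = 0.4·π_1 + 0.5·π_2 + 0.4·π_3 + 0.2·π_4
π_3 = 0.3·π_1 + 0.3·π_2 + 0.3·π_3 + 0.4·π_4
Solving with the normalization constraint gives π = (0.1542, 0.4188, 0.3115, 0.1154).
So the stationary probability of Recovery is 0.4188.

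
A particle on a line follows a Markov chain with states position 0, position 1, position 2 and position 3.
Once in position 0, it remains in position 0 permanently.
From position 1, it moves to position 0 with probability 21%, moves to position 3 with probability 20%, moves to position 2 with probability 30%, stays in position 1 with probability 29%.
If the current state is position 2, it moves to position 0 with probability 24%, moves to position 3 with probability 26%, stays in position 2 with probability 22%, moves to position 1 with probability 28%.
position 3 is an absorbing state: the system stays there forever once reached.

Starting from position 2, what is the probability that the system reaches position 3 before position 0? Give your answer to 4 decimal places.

Let h(s) be the probability of absorption at position 3 starting from transient state s. Then h(position 3) = 1 and h(position 0) = 0. By first-step analysis:
h(position 1) = 0.21·0 + 0.29·h(position 1) + 0.3·h(position 2) + 0.2·1
h(position 2) = 0.24·0 + 0.28·h(position 1) + 0.22·h(position 2) + 0.26·1
Solving: h(position 1) = 0.4981, h(position 2) = 0.5121.
Starting from position 2, the probability is 0.5121.

0.5121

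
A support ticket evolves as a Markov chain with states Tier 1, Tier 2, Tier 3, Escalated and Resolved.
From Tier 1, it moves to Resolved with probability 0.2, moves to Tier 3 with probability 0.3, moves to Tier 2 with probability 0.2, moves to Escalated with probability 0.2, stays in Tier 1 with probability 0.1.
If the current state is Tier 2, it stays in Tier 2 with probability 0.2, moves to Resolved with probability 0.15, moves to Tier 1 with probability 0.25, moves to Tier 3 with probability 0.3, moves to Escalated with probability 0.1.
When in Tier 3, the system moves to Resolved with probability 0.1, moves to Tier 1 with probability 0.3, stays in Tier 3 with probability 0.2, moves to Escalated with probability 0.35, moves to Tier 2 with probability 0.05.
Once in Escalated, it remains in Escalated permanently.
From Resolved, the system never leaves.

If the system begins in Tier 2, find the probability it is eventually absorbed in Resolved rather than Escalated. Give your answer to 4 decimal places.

Let h(s) be the probability of absorption at Resolved starting from transient state s. Then h(Resolved) = 1 and h(Escalated) = 0. By first-step analysis:
h(Tier 1) = 0.1·h(Tier 1) + 0.2·h(Tier 2) + 0.3·h(Tier 3) + 0.2·0 + 0.2·1
h(Tier 2) = 0.25·h(Tier 1) + 0.2·h(Tier 2) + 0.3·h(Tier 3) + 0.1·0 + 0.15·1
h(Tier 3) = 0.3·h(Tier 1) + 0.05·h(Tier 2) + 0.2·h(Tier 3) + 0.35·0 + 0.1·1
Solving: h(Tier 1) = 0.4227, h(Tier 2) = 0.4362, h(Tier 3) = 0.3108.
Starting from Tier 2, the probability is 0.4362.

0.4362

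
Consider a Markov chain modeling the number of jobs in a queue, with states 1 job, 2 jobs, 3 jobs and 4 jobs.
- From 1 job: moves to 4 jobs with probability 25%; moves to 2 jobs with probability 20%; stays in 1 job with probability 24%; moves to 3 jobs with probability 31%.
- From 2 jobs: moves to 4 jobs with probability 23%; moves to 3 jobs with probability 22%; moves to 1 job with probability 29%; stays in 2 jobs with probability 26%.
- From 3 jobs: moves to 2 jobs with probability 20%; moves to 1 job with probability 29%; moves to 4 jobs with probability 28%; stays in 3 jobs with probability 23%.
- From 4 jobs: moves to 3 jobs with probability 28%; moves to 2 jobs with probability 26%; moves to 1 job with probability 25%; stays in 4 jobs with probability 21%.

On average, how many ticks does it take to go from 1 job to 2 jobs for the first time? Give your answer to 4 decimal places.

Let t(s) be the expected number of ticks to first reach 2 jobs from state s, with t(2 jobs) = 0. Conditioning on the first tick:
t(1 job) = 1 + 0.24·t(1 job) + 0.31·t(3 jobs) + 0.25·t(4 jobs)
t(3 jobs) = 1 + 0.29·t(1 job) + 0.23·t(3 jobs) + 0.28·t(4 jobs)
t(4 jobs) = 1 + 0.25·t(1 job) + 0.28·t(3 jobs) + 0.21·t(4 jobs)
Solving: t(1 job) = 4.6532, t(3 jobs) = 4.6457, t(4 jobs) = 4.3849.
Expected ticks from 1 job to 2 jobs: 4.6532.

4.6532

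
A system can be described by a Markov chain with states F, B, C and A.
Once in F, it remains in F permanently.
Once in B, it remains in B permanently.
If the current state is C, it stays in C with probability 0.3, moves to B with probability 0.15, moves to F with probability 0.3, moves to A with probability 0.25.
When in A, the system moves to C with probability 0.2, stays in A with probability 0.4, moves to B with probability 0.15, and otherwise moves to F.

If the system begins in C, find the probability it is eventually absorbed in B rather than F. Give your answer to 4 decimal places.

0.3446

Let h(s) be the probability of absorption at B starting from transient state s. Then h(B) = 1 and h(F) = 0. By first-step analysis:
h(C) = 0.3·0 + 0.15·1 + 0.3·h(C) + 0.25·h(A)
h(A) = 0.25·0 + 0.15·1 + 0.2·h(C) + 0.4·h(A)
Solving: h(C) = 0.3446, h(A) = 0.3649.
Starting from C, the probability is 0.3446.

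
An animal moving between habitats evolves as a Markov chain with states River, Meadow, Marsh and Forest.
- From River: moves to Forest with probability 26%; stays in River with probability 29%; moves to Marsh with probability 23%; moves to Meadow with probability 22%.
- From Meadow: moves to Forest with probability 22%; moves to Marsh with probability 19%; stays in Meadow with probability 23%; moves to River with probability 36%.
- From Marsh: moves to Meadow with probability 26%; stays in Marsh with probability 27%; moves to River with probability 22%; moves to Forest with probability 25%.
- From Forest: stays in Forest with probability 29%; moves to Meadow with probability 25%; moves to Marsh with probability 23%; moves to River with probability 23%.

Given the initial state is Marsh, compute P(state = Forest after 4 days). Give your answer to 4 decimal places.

0.2558

Propagate the distribution vector 4 days from Marsh.
After 0 days: (0.0000, 0.0000, 1.0000, 0.0000)
After 1 day: (0.2200, 0.2600, 0.2700, 0.2500)
After 2 days: (0.2743, 0.2409, 0.2304, 0.2544)
After 3 days: (0.2755, 0.2393, 0.2296, 0.2557)
After 4 days: (0.2753, 0.2392, 0.2296, 0.2558)
P(in Forest after 4 days) = 0.2558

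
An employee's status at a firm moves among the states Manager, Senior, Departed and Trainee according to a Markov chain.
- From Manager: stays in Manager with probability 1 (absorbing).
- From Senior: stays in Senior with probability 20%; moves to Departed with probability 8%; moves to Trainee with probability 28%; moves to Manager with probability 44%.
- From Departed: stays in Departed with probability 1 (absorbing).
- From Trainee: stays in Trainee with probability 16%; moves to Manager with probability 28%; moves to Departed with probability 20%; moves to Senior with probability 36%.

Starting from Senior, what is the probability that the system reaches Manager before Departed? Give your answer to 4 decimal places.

Let h(s) be the probability of absorption at Manager starting from transient state s. Then h(Manager) = 1 and h(Departed) = 0. By first-step analysis:
h(Senior) = 0.44·1 + 0.2·h(Senior) + 0.08·0 + 0.28·h(Trainee)
h(Trainee) = 0.28·1 + 0.36·h(Senior) + 0.2·0 + 0.16·h(Trainee)
Solving: h(Senior) = 0.7843, h(Trainee) = 0.6695.
Starting from Senior, the probability is 0.7843.

0.7843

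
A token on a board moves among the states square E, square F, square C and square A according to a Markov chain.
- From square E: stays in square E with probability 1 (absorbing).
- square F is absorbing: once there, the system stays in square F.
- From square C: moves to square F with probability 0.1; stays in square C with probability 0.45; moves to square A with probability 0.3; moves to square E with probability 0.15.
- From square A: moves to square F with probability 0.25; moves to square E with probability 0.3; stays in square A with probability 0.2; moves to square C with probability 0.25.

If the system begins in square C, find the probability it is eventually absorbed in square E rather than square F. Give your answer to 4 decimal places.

Let h(s) be the probability of absorption at square E starting from transient state s. Then h(square E) = 1 and h(square F) = 0. By first-step analysis:
h(square C) = 0.15·1 + 0.1·0 + 0.45·h(square C) + 0.3·h(square A)
h(square A) = 0.3·1 + 0.25·0 + 0.25·h(square C) + 0.2·h(square A)
Solving: h(square C) = 0.5753, h(square A) = 0.5548.
Starting from square C, the probability is 0.5753.

0.5753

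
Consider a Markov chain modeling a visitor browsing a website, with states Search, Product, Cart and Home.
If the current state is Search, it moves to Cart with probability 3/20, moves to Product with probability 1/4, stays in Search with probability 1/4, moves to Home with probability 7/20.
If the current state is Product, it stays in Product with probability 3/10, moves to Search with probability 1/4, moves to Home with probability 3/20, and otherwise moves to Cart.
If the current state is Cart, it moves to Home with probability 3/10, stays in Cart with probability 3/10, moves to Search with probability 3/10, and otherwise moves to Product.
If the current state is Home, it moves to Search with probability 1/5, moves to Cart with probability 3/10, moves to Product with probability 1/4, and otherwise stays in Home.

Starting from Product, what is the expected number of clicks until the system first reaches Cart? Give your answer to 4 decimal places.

Let t(s) be the expected number of clicks to first reach Cart from state s, with t(Cart) = 0. Conditioning on the first click:
t(Search) = 1 + 0.25·t(Search) + 0.25·t(Product) + 0.35·t(Home)
t(Product) = 1 + 0.25·t(Search) + 0.3·t(Product) + 0.15·t(Home)
t(Home) = 1 + 0.2·t(Search) + 0.25·t(Product) + 0.25·t(Home)
Solving: t(Search) = 4.3474, t(Product) = 3.7858, t(Home) = 3.7546.
Expected clicks from Product to Cart: 3.7858.

3.7858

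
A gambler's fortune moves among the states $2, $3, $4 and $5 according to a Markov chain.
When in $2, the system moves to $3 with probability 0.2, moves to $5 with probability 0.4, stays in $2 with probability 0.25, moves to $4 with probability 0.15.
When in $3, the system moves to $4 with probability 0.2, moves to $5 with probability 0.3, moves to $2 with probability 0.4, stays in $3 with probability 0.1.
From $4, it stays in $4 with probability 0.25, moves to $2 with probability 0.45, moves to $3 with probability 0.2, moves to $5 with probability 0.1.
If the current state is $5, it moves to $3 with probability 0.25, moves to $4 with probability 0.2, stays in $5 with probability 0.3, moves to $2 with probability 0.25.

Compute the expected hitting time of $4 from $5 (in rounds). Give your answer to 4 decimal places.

Let t(s) be the expected number of rounds to first reach $4 from state s, with t($4) = 0. Conditioning on the first round:
t($2) = 1 + 0.25·t($2) + 0.2·t($3) + 0.4·t($5)
t($3) = 1 + 0.4·t($2) + 0.1·t($3) + 0.3·t($5)
t($5) = 1 + 0.25·t($2) + 0.25·t($3) + 0.3·t($5)
Solving: t($2) = 5.6446, t($3) = 5.4123, t($5) = 5.3775.
Expected rounds from $5 to $4: 5.3775.

5.3775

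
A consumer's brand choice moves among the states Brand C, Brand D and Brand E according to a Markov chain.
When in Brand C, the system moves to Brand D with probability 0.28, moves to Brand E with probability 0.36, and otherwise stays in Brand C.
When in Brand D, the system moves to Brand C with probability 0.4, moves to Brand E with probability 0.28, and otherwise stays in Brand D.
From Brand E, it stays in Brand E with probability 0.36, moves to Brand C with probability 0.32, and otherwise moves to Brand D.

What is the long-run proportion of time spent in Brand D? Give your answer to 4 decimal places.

0.3056

Let the stationary distribution be π with π = πP and π_1 + π_2 + π_3 = 1.
π_1 = 0.36·π_1 + 0.4·π_2 + 0.32·π_3
π_2 = 0.28·π_1 + 0.32·π_2 + 0.32·π_3
Solving with the normalization constraint gives π = (0.3588, 0.3056, 0.3355).
So the stationary probability of Brand D is 0.3056.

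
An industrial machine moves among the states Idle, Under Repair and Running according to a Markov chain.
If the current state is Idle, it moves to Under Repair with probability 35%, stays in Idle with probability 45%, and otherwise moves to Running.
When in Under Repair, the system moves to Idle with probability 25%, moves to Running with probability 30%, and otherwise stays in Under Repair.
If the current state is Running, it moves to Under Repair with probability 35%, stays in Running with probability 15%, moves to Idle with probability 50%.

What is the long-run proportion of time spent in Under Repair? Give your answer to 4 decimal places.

0.3889

Let the stationary distribution be π with π = πP and π_1 + π_2 + π_3 = 1.
π_1 = 0.45·π_1 + 0.25·π_2 + 0.5·π_3
π_2 = 0.35·π_1 + 0.45·π_2 + 0.35·π_3
Solving with the normalization constraint gives π = (0.3836, 0.3889, 0.2275).
So the stationary probability of Under Repair is 0.3889.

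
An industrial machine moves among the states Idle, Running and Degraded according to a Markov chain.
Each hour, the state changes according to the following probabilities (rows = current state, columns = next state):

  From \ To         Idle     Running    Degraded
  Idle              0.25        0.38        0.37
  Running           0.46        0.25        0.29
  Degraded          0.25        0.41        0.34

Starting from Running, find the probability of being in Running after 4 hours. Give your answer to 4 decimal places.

Propagate the distribution vector 4 hours from Running.
After 0 hours: (0.0000, 1.0000, 0.0000)
After 1 hour: (0.4600, 0.2500, 0.2900)
After 2 hours: (0.3025, 0.3562, 0.3413)
After 3 hours: (0.3248, 0.3439, 0.3313)
After 4 hours: (0.3222, 0.3452, 0.3325)
P(in Running after 4 hours) = 0.3452

0.3452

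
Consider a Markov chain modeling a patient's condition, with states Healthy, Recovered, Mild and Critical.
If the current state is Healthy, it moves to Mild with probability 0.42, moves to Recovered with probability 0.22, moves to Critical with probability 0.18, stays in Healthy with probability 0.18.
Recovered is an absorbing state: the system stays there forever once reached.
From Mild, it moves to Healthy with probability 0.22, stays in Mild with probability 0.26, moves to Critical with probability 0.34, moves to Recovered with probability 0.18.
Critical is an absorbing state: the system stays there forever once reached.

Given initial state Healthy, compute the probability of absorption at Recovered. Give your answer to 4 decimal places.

Let h(s) be the probability of absorption at Recovered starting from transient state s. Then h(Recovered) = 1 and h(Critical) = 0. By first-step analysis:
h(Healthy) = 0.18·h(Healthy) + 0.22·1 + 0.42·h(Mild) + 0.18·0
h(Mild) = 0.22·h(Healthy) + 0.18·1 + 0.26·h(Mild) + 0.34·0
Solving: h(Healthy) = 0.4635, h(Mild) = 0.3810.
Starting from Healthy, the probability is 0.4635.

0.4635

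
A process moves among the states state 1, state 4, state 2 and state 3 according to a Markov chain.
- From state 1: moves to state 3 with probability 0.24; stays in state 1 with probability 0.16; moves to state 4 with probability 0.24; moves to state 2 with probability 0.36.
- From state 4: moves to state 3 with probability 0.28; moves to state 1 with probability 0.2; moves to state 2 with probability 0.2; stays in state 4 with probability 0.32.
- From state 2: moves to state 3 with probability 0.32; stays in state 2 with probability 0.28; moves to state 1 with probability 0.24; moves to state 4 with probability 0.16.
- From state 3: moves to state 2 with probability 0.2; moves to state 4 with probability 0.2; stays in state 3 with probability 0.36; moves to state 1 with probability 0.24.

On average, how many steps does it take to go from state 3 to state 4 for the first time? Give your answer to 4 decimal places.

Let t(s) be the expected number of steps to first reach state 4 from state s, with t(state 4) = 0. Conditioning on the first step:
t(state 1) = 1 + 0.16·t(state 1) + 0.36·t(state 2) + 0.24·t(state 3)
t(state 2) = 1 + 0.24·t(state 1) + 0.28·t(state 2) + 0.32·t(state 3)
t(state 3) = 1 + 0.24·t(state 1) + 0.2·t(state 2) + 0.36·t(state 3)
Solving: t(state 1) = 4.8800, t(state 2) = 5.2529, t(state 3) = 5.0340.
Expected steps from state 3 to state 4: 5.0340.

5.0340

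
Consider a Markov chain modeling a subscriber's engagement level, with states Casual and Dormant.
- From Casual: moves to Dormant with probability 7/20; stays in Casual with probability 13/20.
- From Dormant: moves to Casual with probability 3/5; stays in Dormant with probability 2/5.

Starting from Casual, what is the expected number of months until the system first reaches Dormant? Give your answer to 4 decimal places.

2.8571

Let t(s) be the expected number of months to first reach Dormant from state s, with t(Dormant) = 0. Conditioning on the first month:
t(Casual) = 1 + 0.65·t(Casual)
Solving: t(Casual) = 2.8571.
Expected months from Casual to Dormant: 2.8571.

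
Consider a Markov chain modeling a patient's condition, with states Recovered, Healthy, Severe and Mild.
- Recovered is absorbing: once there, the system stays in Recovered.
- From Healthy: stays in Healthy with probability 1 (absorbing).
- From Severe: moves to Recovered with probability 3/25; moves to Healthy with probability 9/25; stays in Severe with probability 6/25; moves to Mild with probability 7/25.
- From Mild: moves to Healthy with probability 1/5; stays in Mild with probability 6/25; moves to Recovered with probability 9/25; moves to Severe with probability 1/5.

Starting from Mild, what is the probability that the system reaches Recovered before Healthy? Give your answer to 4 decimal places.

0.5706

Let h(s) be the probability of absorption at Recovered starting from transient state s. Then h(Recovered) = 1 and h(Healthy) = 0. By first-step analysis:
h(Severe) = 0.12·1 + 0.36·0 + 0.24·h(Severe) + 0.28·h(Mild)
h(Mild) = 0.36·1 + 0.2·0 + 0.2·h(Severe) + 0.24·h(Mild)
Solving: h(Severe) = 0.3681, h(Mild) = 0.5706.
Starting from Mild, the probability is 0.5706.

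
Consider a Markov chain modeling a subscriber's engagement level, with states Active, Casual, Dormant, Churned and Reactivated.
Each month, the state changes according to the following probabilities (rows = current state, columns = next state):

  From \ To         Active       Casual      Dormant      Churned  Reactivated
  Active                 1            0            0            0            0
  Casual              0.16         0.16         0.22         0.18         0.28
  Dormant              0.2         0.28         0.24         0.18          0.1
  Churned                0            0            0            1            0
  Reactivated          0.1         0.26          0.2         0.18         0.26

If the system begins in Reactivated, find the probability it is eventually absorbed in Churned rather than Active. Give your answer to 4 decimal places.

Let h(s) be the probability of absorption at Churned starting from transient state s. Then h(Churned) = 1 and h(Active) = 0. By first-step analysis:
h(Casual) = 0.16·0 + 0.16·h(Casual) + 0.22·h(Dormant) + 0.18·1 + 0.28·h(Reactivated)
h(Dormant) = 0.2·0 + 0.28·h(Casual) + 0.24·h(Dormant) + 0.18·1 + 0.1·h(Reactivated)
h(Reactivated) = 0.1·0 + 0.26·h(Casual) + 0.2·h(Dormant) + 0.18·1 + 0.26·h(Reactivated)
Solving: h(Casual) = 0.5379, h(Dormant) = 0.5100, h(Reactivated) = 0.5701.
Starting from Reactivated, the probability is 0.5701.

0.5701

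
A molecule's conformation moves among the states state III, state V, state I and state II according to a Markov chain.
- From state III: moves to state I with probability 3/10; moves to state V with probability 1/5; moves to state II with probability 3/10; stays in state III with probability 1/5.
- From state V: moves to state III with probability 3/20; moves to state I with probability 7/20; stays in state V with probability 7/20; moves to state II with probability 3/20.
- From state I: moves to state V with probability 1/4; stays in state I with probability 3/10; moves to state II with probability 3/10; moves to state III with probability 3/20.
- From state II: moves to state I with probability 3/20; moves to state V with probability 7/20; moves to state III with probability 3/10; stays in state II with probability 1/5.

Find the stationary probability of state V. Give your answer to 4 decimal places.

0.2928

Let the stationary distribution be π with π = πP and π_1 + π_2 + π_3 + π_4 = 1.
π_1 = 0.2·π_1 + 0.15·π_2 + 0.15·π_3 + 0.3·π_4
π_2 = 0.2·π_1 + 0.35·π_2 + 0.25·π_3 + 0.35·π_4
π_3 = 0.3·π_1 + 0.35·π_2 + 0.3·π_3 + 0.15·π_4
Solving with the normalization constraint gives π = (0.1947, 0.2928, 0.2797, 0.2328).
So the stationary probability of state V is 0.2928.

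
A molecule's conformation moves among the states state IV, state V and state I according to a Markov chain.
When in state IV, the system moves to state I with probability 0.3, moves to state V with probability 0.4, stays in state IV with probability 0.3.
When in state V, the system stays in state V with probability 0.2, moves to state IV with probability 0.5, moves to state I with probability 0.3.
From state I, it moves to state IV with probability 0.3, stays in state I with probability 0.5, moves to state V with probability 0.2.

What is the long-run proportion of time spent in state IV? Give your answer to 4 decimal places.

0.3542

Let the stationary distribution be π with π = πP and π_1 + π_2 + π_3 = 1.
π_1 = 0.3·π_1 + 0.5·π_2 + 0.3·π_3
π_2 = 0.4·π_1 + 0.2·π_2 + 0.2·π_3
Solving with the normalization constraint gives π = (0.3542, 0.2708, 0.3750).
So the stationary probability of state IV is 0.3542.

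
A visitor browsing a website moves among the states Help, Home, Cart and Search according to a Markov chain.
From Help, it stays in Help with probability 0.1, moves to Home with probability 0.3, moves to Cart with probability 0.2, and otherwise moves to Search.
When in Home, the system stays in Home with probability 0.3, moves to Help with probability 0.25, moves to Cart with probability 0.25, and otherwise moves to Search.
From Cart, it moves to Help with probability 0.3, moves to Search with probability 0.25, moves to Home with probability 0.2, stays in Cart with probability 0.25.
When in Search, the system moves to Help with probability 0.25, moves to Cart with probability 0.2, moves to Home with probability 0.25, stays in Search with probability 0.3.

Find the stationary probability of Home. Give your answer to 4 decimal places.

0.2633

Let the stationary distribution be π with π = πP and π_1 + π_2 + π_3 + π_4 = 1.
π_1 = 0.1·π_1 + 0.25·π_2 + 0.3·π_3 + 0.25·π_4
π_2 = 0.3·π_1 + 0.3·π_2 + 0.2·π_3 + 0.25·π_4
π_3 = 0.2·π_1 + 0.25·π_2 + 0.25·π_3 + 0.2·π_4
Solving with the normalization constraint gives π = (0.2271, 0.2633, 0.2244, 0.2852).
So the stationary probability of Home is 0.2633.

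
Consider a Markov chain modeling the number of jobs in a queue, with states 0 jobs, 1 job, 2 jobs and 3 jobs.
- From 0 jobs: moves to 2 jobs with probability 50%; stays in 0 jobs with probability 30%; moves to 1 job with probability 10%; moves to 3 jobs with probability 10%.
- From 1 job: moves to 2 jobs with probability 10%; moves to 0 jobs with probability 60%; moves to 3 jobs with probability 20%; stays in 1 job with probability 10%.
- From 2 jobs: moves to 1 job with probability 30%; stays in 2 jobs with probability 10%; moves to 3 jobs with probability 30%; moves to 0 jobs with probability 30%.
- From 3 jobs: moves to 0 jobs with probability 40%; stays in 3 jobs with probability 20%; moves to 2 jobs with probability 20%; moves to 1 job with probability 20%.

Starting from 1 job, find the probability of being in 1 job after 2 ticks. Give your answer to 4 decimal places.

Propagate the distribution vector 2 ticks from 1 job.
After 0 ticks: (0.0000, 1.0000, 0.0000, 0.0000)
After 1 tick: (0.6000, 0.1000, 0.1000, 0.2000)
After 2 ticks: (0.3500, 0.1400, 0.3600, 0.1500)
P(in 1 job after 2 ticks) = 0.1400

0.1400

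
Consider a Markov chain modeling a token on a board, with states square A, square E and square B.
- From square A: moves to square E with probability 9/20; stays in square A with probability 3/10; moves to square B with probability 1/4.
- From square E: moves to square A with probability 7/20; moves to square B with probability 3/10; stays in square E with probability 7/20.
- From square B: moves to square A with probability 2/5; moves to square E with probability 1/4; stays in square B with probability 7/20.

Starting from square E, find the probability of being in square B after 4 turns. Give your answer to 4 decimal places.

Propagate the distribution vector 4 turns from square E.
After 0 turns: (0.0000, 1.0000, 0.0000)
After 1 turn: (0.3500, 0.3500, 0.3000)
After 2 turns: (0.3475, 0.3550, 0.2975)
After 3 turns: (0.3475, 0.3550, 0.2975)
After 4 turns: (0.3475, 0.3550, 0.2975)
P(in square B after 4 turns) = 0.2975

0.2975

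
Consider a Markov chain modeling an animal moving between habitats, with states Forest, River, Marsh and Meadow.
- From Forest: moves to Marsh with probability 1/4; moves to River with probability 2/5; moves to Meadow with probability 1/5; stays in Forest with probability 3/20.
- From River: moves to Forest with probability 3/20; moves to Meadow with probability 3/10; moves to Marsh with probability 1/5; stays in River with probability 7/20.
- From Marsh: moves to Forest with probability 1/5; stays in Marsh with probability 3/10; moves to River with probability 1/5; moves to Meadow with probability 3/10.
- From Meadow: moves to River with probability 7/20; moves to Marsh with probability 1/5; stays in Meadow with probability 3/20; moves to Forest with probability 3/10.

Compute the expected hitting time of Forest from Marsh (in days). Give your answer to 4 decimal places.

Let t(s) be the expected number of days to first reach Forest from state s, with t(Forest) = 0. Conditioning on the first day:
t(River) = 1 + 0.35·t(River) + 0.2·t(Marsh) + 0.3·t(Meadow)
t(Marsh) = 1 + 0.2·t(River) + 0.3·t(Marsh) + 0.3·t(Meadow)
t(Meadow) = 1 + 0.35·t(River) + 0.2·t(Marsh) + 0.15·t(Meadow)
Solving: t(River) = 4.9940, t(Marsh) = 4.7165, t(Meadow) = 4.3426.
Expected days from Marsh to Forest: 4.7165.

4.7165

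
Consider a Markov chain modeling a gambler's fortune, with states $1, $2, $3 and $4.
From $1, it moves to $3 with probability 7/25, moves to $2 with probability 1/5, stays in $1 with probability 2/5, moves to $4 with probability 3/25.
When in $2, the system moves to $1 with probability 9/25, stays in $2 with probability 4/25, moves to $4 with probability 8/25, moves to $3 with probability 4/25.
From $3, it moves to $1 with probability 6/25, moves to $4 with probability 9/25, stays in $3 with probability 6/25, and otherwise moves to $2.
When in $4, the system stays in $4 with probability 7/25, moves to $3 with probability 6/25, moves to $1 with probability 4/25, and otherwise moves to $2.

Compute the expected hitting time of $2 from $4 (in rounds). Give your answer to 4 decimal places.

3.9735

Let t(s) be the expected number of rounds to first reach $2 from state s, with t($2) = 0. Conditioning on the first round:
t($1) = 1 + 0.4·t($1) + 0.28·t($3) + 0.12·t($4)
t($3) = 1 + 0.24·t($1) + 0.24·t($3) + 0.36·t($4)
t($4) = 1 + 0.16·t($1) + 0.24·t($3) + 0.28·t($4)
Solving: t($1) = 4.6371, t($3) = 4.6623, t($4) = 3.9735.
Expected rounds from $4 to $2: 3.9735.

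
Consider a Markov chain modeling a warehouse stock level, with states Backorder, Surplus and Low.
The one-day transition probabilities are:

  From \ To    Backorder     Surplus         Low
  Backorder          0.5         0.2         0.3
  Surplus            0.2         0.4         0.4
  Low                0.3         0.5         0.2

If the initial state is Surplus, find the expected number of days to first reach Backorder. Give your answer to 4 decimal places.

4.2857

Let t(s) be the expected number of days to first reach Backorder from state s, with t(Backorder) = 0. Conditioning on the first day:
t(Surplus) = 1 + 0.4·t(Surplus) + 0.4·t(Low)
t(Low) = 1 + 0.5·t(Surplus) + 0.2·t(Low)
Solving: t(Surplus) = 4.2857, t(Low) = 3.9286.
Expected days from Surplus to Backorder: 4.2857.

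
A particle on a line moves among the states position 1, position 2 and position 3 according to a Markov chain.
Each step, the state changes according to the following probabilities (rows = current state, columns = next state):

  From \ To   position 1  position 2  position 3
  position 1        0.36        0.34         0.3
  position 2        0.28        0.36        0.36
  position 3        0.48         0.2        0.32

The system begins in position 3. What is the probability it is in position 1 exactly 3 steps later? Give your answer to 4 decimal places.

Propagate the distribution vector 3 steps from position 3.
After 0 steps: (0.0000, 0.0000, 1.0000)
After 1 step: (0.4800, 0.2000, 0.3200)
After 2 steps: (0.3824, 0.2992, 0.3184)
After 3 steps: (0.3743, 0.3014, 0.3243)
P(in position 1 after 3 steps) = 0.3743

0.3743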